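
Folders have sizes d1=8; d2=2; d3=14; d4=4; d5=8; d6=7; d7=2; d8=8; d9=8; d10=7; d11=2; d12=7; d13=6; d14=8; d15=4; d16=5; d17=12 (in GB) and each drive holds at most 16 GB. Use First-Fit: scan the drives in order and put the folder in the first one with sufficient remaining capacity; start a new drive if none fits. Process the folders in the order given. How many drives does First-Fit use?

d1 (8 GB) → drive 1 (remaining 8 GB)
d2 (2 GB) → drive 1 (remaining 6 GB)
d3 (14 GB) → drive 2 (remaining 2 GB)
d4 (4 GB) → drive 1 (remaining 2 GB)
d5 (8 GB) → drive 3 (remaining 8 GB)
d6 (7 GB) → drive 3 (remaining 1 GB)
d7 (2 GB) → drive 1 (remaining 0 GB)
d8 (8 GB) → drive 4 (remaining 8 GB)
d9 (8 GB) → drive 4 (remaining 0 GB)
d10 (7 GB) → drive 5 (remaining 9 GB)
d11 (2 GB) → drive 2 (remaining 0 GB)
d12 (7 GB) → drive 5 (remaining 2 GB)
d13 (6 GB) → drive 6 (remaining 10 GB)
d14 (8 GB) → drive 6 (remaining 2 GB)
d15 (4 GB) → drive 7 (remaining 12 GB)
d16 (5 GB) → drive 7 (remaining 7 GB)
d17 (12 GB) → drive 8 (remaining 4 GB)

8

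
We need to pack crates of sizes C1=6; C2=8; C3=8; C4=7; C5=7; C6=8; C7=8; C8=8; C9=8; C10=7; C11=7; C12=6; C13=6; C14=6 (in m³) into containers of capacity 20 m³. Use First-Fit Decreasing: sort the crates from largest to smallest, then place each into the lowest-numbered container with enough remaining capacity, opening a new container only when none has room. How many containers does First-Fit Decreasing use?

6

Sorted descending: 8, 8, 8, 8, 8, 8, 7, 7, 7, 7, 6, 6, 6, 6.
8 m³ → container 1 (remaining 12 m³)
8 m³ → container 1 (remaining 4 m³)
8 m³ → container 2 (remaining 12 m³)
8 m³ → container 2 (remaining 4 m³)
8 m³ → container 3 (remaining 12 m³)
8 m³ → container 3 (remaining 4 m³)
7 m³ → container 4 (remaining 13 m³)
7 m³ → container 4 (remaining 6 m³)
7 m³ → container 5 (remaining 13 m³)
7 m³ → container 5 (remaining 6 m³)
6 m³ → container 4 (remaining 0 m³)
6 m³ → container 5 (remaining 0 m³)
6 m³ → container 6 (remaining 14 m³)
6 m³ → container 6 (remaining 8 m³)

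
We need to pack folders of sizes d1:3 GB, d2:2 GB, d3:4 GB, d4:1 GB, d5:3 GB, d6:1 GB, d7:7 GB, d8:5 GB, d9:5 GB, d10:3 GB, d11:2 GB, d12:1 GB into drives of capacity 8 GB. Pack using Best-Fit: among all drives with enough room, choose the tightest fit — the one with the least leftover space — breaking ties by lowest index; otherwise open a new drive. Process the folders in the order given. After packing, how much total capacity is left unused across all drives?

3

d1 (3 GB) → drive 1 (remaining 5 GB)
d2 (2 GB) → drive 1 (remaining 3 GB)
d3 (4 GB) → drive 2 (remaining 4 GB)
d4 (1 GB) → drive 1 (remaining 2 GB)
d5 (3 GB) → drive 2 (remaining 1 GB)
d6 (1 GB) → drive 2 (remaining 0 GB)
d7 (7 GB) → drive 3 (remaining 1 GB)
d8 (5 GB) → drive 4 (remaining 3 GB)
d9 (5 GB) → drive 5 (remaining 3 GB)
d10 (3 GB) → drive 4 (remaining 0 GB)
d11 (2 GB) → drive 1 (remaining 0 GB)
d12 (1 GB) → drive 3 (remaining 0 GB)
5 drives × 8 GB = 40 GB; used 37 GB; unused 3 GB.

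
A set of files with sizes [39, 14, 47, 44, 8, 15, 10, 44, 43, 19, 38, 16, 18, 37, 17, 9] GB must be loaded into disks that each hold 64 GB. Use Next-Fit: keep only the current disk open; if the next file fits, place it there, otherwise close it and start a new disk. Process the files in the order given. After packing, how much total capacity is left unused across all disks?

39 GB → disk 1 (remaining 25 GB)
14 GB → disk 1 (remaining 11 GB)
47 GB → disk 2 (remaining 17 GB)
44 GB → disk 3 (remaining 20 GB)
8 GB → disk 3 (remaining 12 GB)
15 GB → disk 4 (remaining 49 GB)
10 GB → disk 4 (remaining 39 GB)
44 GB → disk 5 (remaining 20 GB)
43 GB → disk 6 (remaining 21 GB)
19 GB → disk 6 (remaining 2 GB)
38 GB → disk 7 (remaining 26 GB)
16 GB → disk 7 (remaining 10 GB)
18 GB → disk 8 (remaining 46 GB)
37 GB → disk 8 (remaining 9 GB)
17 GB → disk 9 (remaining 47 GB)
9 GB → disk 9 (remaining 38 GB)
9 disks × 64 GB = 576 GB; used 418 GB; unused 158 GB.

158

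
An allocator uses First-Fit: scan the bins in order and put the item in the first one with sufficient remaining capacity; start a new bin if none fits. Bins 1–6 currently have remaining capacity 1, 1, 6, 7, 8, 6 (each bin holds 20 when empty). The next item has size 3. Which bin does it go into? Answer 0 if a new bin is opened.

3

Bins with room: bin 3 (6), bin 4 (7), bin 5 (8), bin 6 (6).
The first with room is bin 3.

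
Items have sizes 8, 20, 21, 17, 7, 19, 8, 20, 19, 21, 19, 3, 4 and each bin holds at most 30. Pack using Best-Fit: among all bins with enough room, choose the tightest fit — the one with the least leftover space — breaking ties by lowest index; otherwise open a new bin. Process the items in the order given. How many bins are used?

8

bin 1: place 8, 22 left
bin 1: place 20, 2 left
bin 2: place 21, 9 left
bin 3: place 17, 13 left
bin 2: place 7, 2 left
bin 4: place 19, 11 left
bin 4: place 8, 3 left
bin 5: place 20, 10 left
bin 6: place 19, 11 left
bin 7: place 21, 9 left
bin 8: place 19, 11 left
bin 4: place 3, 0 left
bin 7: place 4, 5 left
Final bins: [8,20] [21,7] [17] [19,8,3] [20] [19] [21,4] [19].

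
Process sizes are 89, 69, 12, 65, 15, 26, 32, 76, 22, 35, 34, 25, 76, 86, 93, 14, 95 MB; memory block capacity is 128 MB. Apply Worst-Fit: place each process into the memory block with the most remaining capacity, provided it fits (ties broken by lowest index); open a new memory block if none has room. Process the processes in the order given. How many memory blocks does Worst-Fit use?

89 MB → memory block 1 (remaining 39 MB)
69 MB → memory block 2 (remaining 59 MB)
12 MB → memory block 2 (remaining 47 MB)
65 MB → memory block 3 (remaining 63 MB)
15 MB → memory block 3 (remaining 48 MB)
26 MB → memory block 3 (remaining 22 MB)
32 MB → memory block 2 (remaining 15 MB)
76 MB → memory block 4 (remaining 52 MB)
22 MB → memory block 4 (remaining 30 MB)
35 MB → memory block 1 (remaining 4 MB)
34 MB → memory block 5 (remaining 94 MB)
25 MB → memory block 5 (remaining 69 MB)
76 MB → memory block 6 (remaining 52 MB)
86 MB → memory block 7 (remaining 42 MB)
93 MB → memory block 8 (remaining 35 MB)
14 MB → memory block 5 (remaining 55 MB)
95 MB → memory block 9 (remaining 33 MB)
Final memory blocks: [89,35] [69,12,32] [65,15,26] [76,22] [34,25,14] [76] [86] [93] [95].

9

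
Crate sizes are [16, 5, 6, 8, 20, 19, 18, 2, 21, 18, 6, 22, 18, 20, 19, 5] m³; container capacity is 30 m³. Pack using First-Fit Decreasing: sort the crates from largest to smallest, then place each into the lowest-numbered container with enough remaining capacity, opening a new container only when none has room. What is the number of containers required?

10 containers

Sorted descending: 22, 21, 20, 20, 19, 19, 18, 18, 18, 16, 8, 6, 6, 5, 5, 2.
Put 22 m³ in container 1; 8 m³ remain.
Put 21 m³ in container 2; 9 m³ remain.
Put 20 m³ in container 3; 10 m³ remain.
Put 20 m³ in container 4; 10 m³ remain.
Put 19 m³ in container 5; 11 m³ remain.
Put 19 m³ in container 6; 11 m³ remain.
Put 18 m³ in container 7; 12 m³ remain.
Put 18 m³ in container 8; 12 m³ remain.
Put 18 m³ in container 9; 12 m³ remain.
Put 16 m³ in container 10; 14 m³ remain.
Put 8 m³ in container 1; 0 m³ remain.
Put 6 m³ in container 2; 3 m³ remain.
Put 6 m³ in container 3; 4 m³ remain.
Put 5 m³ in container 4; 5 m³ remain.
Put 5 m³ in container 4; 0 m³ remain.
Put 2 m³ in container 2; 1 m³ remain.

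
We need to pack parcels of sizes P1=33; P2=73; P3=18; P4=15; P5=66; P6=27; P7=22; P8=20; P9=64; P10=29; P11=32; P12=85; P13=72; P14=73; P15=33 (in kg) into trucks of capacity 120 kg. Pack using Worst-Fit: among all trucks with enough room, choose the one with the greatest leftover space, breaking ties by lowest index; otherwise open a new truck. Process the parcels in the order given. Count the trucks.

7

P1 (33 kg) → truck 1 (remaining 87 kg)
P2 (73 kg) → truck 1 (remaining 14 kg)
P3 (18 kg) → truck 2 (remaining 102 kg)
P4 (15 kg) → truck 2 (remaining 87 kg)
P5 (66 kg) → truck 2 (remaining 21 kg)
P6 (27 kg) → truck 3 (remaining 93 kg)
P7 (22 kg) → truck 3 (remaining 71 kg)
P8 (20 kg) → truck 3 (remaining 51 kg)
P9 (64 kg) → truck 4 (remaining 56 kg)
P10 (29 kg) → truck 4 (remaining 27 kg)
P11 (32 kg) → truck 3 (remaining 19 kg)
P12 (85 kg) → truck 5 (remaining 35 kg)
P13 (72 kg) → truck 6 (remaining 48 kg)
P14 (73 kg) → truck 7 (remaining 47 kg)
P15 (33 kg) → truck 6 (remaining 15 kg)
Final trucks: [33,73] [18,15,66] [27,22,20,32] [64,29] [85] [72,33] [73].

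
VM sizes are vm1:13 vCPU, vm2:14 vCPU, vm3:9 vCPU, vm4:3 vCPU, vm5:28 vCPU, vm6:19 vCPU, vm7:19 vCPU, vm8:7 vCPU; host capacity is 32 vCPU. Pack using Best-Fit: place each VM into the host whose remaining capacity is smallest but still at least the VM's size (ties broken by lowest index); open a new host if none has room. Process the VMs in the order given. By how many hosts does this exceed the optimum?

0

Best-Fit: [13,14,3] [9,19] [28] [19,7] → 4 hosts.
Total size 112 vCPU; any packing needs at least ⌈112/32⌉ = 4 hosts.
So 4 is already optimal.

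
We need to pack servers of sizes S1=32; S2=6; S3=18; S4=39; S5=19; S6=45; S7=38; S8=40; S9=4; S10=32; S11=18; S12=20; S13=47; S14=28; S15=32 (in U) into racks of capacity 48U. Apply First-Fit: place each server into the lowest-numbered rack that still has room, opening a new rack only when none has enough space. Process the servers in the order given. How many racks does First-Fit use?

11

Put S1 (32U) in rack 1; 16U remain.
Put S2 (6U) in rack 1; 10U remain.
Put S3 (18U) in rack 2; 30U remain.
Put S4 (39U) in rack 3; 9U remain.
Put S5 (19U) in rack 2; 11U remain.
Put S6 (45U) in rack 4; 3U remain.
Put S7 (38U) in rack 5; 10U remain.
Put S8 (40U) in rack 6; 8U remain.
Put S9 (4U) in rack 1; 6U remain.
Put S10 (32U) in rack 7; 16U remain.
Put S11 (18U) in rack 8; 30U remain.
Put S12 (20U) in rack 8; 10U remain.
Put S13 (47U) in rack 9; 1U remain.
Put S14 (28U) in rack 10; 20U remain.
Put S15 (32U) in rack 11; 16U remain.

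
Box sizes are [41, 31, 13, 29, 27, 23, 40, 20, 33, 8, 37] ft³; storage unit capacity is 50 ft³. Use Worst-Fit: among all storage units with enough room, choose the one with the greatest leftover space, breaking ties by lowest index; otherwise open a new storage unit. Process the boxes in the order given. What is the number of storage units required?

7 storage units

storage unit 1: place 41 ft³, 9 ft³ left
storage unit 2: place 31 ft³, 19 ft³ left
storage unit 2: place 13 ft³, 6 ft³ left
storage unit 3: place 29 ft³, 21 ft³ left
storage unit 4: place 27 ft³, 23 ft³ left
storage unit 4: place 23 ft³, 0 ft³ left
storage unit 5: place 40 ft³, 10 ft³ left
storage unit 3: place 20 ft³, 1 ft³ left
storage unit 6: place 33 ft³, 17 ft³ left
storage unit 6: place 8 ft³, 9 ft³ left
storage unit 7: place 37 ft³, 13 ft³ left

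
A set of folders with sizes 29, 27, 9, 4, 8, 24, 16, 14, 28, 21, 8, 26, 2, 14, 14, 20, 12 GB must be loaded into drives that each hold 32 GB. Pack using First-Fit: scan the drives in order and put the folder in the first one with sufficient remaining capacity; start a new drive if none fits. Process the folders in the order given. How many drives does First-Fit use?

10

Put 29 GB in drive 1; 3 GB remain.
Put 27 GB in drive 2; 5 GB remain.
Put 9 GB in drive 3; 23 GB remain.
Put 4 GB in drive 2; 1 GB remain.
Put 8 GB in drive 3; 15 GB remain.
Put 24 GB in drive 4; 8 GB remain.
Put 16 GB in drive 5; 16 GB remain.
Put 14 GB in drive 3; 1 GB remain.
Put 28 GB in drive 6; 4 GB remain.
Put 21 GB in drive 7; 11 GB remain.
Put 8 GB in drive 4; 0 GB remain.
Put 26 GB in drive 8; 6 GB remain.
Put 2 GB in drive 1; 1 GB remain.
Put 14 GB in drive 5; 2 GB remain.
Put 14 GB in drive 9; 18 GB remain.
Put 20 GB in drive 10; 12 GB remain.
Put 12 GB in drive 9; 6 GB remain.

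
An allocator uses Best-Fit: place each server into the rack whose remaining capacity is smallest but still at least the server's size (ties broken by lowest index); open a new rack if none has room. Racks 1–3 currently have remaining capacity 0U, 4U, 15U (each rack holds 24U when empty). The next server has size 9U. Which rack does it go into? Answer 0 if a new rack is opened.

Racks with room: rack 3 (15U).
Tightest fit is rack 3 with 15U free.

3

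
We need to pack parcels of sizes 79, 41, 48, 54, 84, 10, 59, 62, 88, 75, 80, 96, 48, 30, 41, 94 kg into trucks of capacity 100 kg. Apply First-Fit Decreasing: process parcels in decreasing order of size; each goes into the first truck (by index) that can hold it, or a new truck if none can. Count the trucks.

11

Sorted descending: 96, 94, 88, 84, 80, 79, 75, 62, 59, 54, 48, 48, 41, 41, 30, 10.
96 kg → truck 1 (remaining 4 kg)
94 kg → truck 2 (remaining 6 kg)
88 kg → truck 3 (remaining 12 kg)
84 kg → truck 4 (remaining 16 kg)
80 kg → truck 5 (remaining 20 kg)
79 kg → truck 6 (remaining 21 kg)
75 kg → truck 7 (remaining 25 kg)
62 kg → truck 8 (remaining 38 kg)
59 kg → truck 9 (remaining 41 kg)
54 kg → truck 10 (remaining 46 kg)
48 kg → truck 11 (remaining 52 kg)
48 kg → truck 11 (remaining 4 kg)
41 kg → truck 9 (remaining 0 kg)
41 kg → truck 10 (remaining 5 kg)
30 kg → truck 8 (remaining 8 kg)
10 kg → truck 3 (remaining 2 kg)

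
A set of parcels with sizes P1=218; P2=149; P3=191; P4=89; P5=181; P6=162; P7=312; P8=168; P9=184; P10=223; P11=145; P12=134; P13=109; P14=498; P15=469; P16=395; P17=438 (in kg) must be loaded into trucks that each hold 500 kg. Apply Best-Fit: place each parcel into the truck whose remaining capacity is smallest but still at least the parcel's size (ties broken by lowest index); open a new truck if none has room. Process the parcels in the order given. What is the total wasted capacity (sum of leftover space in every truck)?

P1 (218 kg) → truck 1 (remaining 282 kg)
P2 (149 kg) → truck 1 (remaining 133 kg)
P3 (191 kg) → truck 2 (remaining 309 kg)
P4 (89 kg) → truck 1 (remaining 44 kg)
P5 (181 kg) → truck 2 (remaining 128 kg)
P6 (162 kg) → truck 3 (remaining 338 kg)
P7 (312 kg) → truck 3 (remaining 26 kg)
P8 (168 kg) → truck 4 (remaining 332 kg)
P9 (184 kg) → truck 4 (remaining 148 kg)
P10 (223 kg) → truck 5 (remaining 277 kg)
P11 (145 kg) → truck 4 (remaining 3 kg)
P12 (134 kg) → truck 5 (remaining 143 kg)
P13 (109 kg) → truck 2 (remaining 19 kg)
P14 (498 kg) → truck 6 (remaining 2 kg)
P15 (469 kg) → truck 7 (remaining 31 kg)
P16 (395 kg) → truck 8 (remaining 105 kg)
P17 (438 kg) → truck 9 (remaining 62 kg)
9 trucks × 500 kg = 4500 kg; used 4065 kg; unused 435 kg.

435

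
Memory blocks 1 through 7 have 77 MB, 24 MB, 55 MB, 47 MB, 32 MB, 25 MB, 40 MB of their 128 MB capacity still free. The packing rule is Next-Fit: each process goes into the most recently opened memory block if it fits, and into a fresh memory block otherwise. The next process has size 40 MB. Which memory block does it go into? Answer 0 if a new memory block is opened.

7

Next-Fit only looks at memory block 7, which has 40 MB free.
40 MB fits there.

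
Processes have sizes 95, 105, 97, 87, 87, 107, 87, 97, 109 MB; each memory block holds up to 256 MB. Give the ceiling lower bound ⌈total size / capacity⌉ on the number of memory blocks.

Total size = 95 + 105 + 97 + 87 + 87 + 107 + 87 + 97 + 109 = 871 MB.
⌈871 / 256⌉ = 4.

4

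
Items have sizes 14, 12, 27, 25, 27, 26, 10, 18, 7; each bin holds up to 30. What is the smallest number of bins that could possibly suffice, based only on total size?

6

Total size = 14 + 12 + 27 + 25 + 27 + 26 + 10 + 18 + 7 = 166.
⌈166 / 30⌉ = 6.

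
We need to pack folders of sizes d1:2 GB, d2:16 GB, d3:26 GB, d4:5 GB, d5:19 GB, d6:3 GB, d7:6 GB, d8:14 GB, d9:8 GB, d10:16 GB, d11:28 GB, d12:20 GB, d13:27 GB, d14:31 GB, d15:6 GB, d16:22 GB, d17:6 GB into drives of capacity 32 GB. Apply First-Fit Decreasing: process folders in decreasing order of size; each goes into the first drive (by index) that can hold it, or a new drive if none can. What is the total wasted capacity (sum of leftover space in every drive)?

33

Sorted descending: 31, 28, 27, 26, 22, 20, 19, 16, 16, 14, 8, 6, 6, 6, 5, 3, 2.
drive 1: place 31 GB, 1 GB left
drive 2: place 28 GB, 4 GB left
drive 3: place 27 GB, 5 GB left
drive 4: place 26 GB, 6 GB left
drive 5: place 22 GB, 10 GB left
drive 6: place 20 GB, 12 GB left
drive 7: place 19 GB, 13 GB left
drive 8: place 16 GB, 16 GB left
drive 8: place 16 GB, 0 GB left
drive 9: place 14 GB, 18 GB left
drive 5: place 8 GB, 2 GB left
drive 4: place 6 GB, 0 GB left
drive 6: place 6 GB, 6 GB left
drive 6: place 6 GB, 0 GB left
drive 3: place 5 GB, 0 GB left
drive 2: place 3 GB, 1 GB left
drive 5: place 2 GB, 0 GB left
9 drives × 32 GB = 288 GB; used 255 GB; unused 33 GB.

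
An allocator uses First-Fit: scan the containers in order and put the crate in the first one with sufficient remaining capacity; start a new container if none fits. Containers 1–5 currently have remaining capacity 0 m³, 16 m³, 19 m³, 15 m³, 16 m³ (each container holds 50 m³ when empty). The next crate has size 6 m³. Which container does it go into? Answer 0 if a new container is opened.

Containers with room: container 2 (16 m³), container 3 (19 m³), container 4 (15 m³), container 5 (16 m³).
The first with room is container 2.

2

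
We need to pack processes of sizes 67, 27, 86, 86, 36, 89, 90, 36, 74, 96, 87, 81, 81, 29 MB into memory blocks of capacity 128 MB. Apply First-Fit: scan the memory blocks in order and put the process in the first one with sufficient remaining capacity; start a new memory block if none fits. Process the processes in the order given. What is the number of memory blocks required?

67 MB → memory block 1 (remaining 61 MB)
27 MB → memory block 1 (remaining 34 MB)
86 MB → memory block 2 (remaining 42 MB)
86 MB → memory block 3 (remaining 42 MB)
36 MB → memory block 2 (remaining 6 MB)
89 MB → memory block 4 (remaining 39 MB)
90 MB → memory block 5 (remaining 38 MB)
36 MB → memory block 3 (remaining 6 MB)
74 MB → memory block 6 (remaining 54 MB)
96 MB → memory block 7 (remaining 32 MB)
87 MB → memory block 8 (remaining 41 MB)
81 MB → memory block 9 (remaining 47 MB)
81 MB → memory block 10 (remaining 47 MB)
29 MB → memory block 1 (remaining 5 MB)
Final memory blocks: [67,27,29] [86,36] [86,36] [89] [90] [74] [96] [87] [81] [81].

10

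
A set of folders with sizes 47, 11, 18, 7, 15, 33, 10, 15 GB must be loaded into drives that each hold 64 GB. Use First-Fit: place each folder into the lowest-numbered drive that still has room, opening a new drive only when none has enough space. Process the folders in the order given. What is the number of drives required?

Put 47 GB in drive 1; 17 GB remain.
Put 11 GB in drive 1; 6 GB remain.
Put 18 GB in drive 2; 46 GB remain.
Put 7 GB in drive 2; 39 GB remain.
Put 15 GB in drive 2; 24 GB remain.
Put 33 GB in drive 3; 31 GB remain.
Put 10 GB in drive 2; 14 GB remain.
Put 15 GB in drive 3; 16 GB remain.
Final drives: [47,11] [18,7,15,10] [33,15].

3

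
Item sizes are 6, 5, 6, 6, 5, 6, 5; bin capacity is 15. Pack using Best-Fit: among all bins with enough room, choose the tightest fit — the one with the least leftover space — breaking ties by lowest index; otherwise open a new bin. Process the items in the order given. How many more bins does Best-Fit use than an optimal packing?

1

Best-Fit: [6,5] [6,6] [5,6] [5] → 4 bins.
Total size 39; any packing needs at least ⌈39/15⌉ = 3 bins.
An optimal packing achieves that bound: [6,6] [6,6] [5,5,5] → 3 bins.
Excess: 4 − 3 = 1.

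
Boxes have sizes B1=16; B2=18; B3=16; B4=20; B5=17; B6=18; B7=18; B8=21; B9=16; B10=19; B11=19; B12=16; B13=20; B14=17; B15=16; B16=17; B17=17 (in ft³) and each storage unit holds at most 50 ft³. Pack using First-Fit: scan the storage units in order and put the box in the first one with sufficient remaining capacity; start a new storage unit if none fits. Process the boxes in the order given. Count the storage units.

storage unit 1: place B1 (16 ft³), 34 ft³ left
storage unit 1: place B2 (18 ft³), 16 ft³ left
storage unit 1: place B3 (16 ft³), 0 ft³ left
storage unit 2: place B4 (20 ft³), 30 ft³ left
storage unit 2: place B5 (17 ft³), 13 ft³ left
storage unit 3: place B6 (18 ft³), 32 ft³ left
storage unit 3: place B7 (18 ft³), 14 ft³ left
storage unit 4: place B8 (21 ft³), 29 ft³ left
storage unit 4: place B9 (16 ft³), 13 ft³ left
storage unit 5: place B10 (19 ft³), 31 ft³ left
storage unit 5: place B11 (19 ft³), 12 ft³ left
storage unit 6: place B12 (16 ft³), 34 ft³ left
storage unit 6: place B13 (20 ft³), 14 ft³ left
storage unit 7: place B14 (17 ft³), 33 ft³ left
storage unit 7: place B15 (16 ft³), 17 ft³ left
storage unit 7: place B16 (17 ft³), 0 ft³ left
storage unit 8: place B17 (17 ft³), 33 ft³ left

8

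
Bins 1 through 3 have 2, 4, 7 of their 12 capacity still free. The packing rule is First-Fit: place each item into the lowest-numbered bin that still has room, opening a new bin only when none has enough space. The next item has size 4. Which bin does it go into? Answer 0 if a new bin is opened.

2

Bins with room: bin 2 (4), bin 3 (7).
The first with room is bin 2.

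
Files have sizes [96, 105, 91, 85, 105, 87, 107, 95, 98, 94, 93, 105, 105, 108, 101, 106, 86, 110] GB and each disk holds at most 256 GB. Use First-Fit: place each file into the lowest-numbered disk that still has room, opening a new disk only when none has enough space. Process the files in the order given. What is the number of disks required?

9

disk 1: place 96 GB, 160 GB left
disk 1: place 105 GB, 55 GB left
disk 2: place 91 GB, 165 GB left
disk 2: place 85 GB, 80 GB left
disk 3: place 105 GB, 151 GB left
disk 3: place 87 GB, 64 GB left
disk 4: place 107 GB, 149 GB left
disk 4: place 95 GB, 54 GB left
disk 5: place 98 GB, 158 GB left
disk 5: place 94 GB, 64 GB left
disk 6: place 93 GB, 163 GB left
disk 6: place 105 GB, 58 GB left
disk 7: place 105 GB, 151 GB left
disk 7: place 108 GB, 43 GB left
disk 8: place 101 GB, 155 GB left
disk 8: place 106 GB, 49 GB left
disk 9: place 86 GB, 170 GB left
disk 9: place 110 GB, 60 GB left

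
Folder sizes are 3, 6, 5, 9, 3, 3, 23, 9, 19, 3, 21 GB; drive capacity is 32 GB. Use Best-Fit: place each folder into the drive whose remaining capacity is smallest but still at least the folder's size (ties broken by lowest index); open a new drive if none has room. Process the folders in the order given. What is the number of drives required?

4

Put 3 GB in drive 1; 29 GB remain.
Put 6 GB in drive 1; 23 GB remain.
Put 5 GB in drive 1; 18 GB remain.
Put 9 GB in drive 1; 9 GB remain.
Put 3 GB in drive 1; 6 GB remain.
Put 3 GB in drive 1; 3 GB remain.
Put 23 GB in drive 2; 9 GB remain.
Put 9 GB in drive 2; 0 GB remain.
Put 19 GB in drive 3; 13 GB remain.
Put 3 GB in drive 1; 0 GB remain.
Put 21 GB in drive 4; 11 GB remain.
Final drives: [3,6,5,9,3,3,3] [23,9] [19] [21].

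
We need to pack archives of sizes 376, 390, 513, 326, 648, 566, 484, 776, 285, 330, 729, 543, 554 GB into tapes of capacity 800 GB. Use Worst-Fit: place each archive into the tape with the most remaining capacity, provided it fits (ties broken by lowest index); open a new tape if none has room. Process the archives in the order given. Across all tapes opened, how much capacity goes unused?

Put 376 GB in tape 1; 424 GB remain.
Put 390 GB in tape 1; 34 GB remain.
Put 513 GB in tape 2; 287 GB remain.
Put 326 GB in tape 3; 474 GB remain.
Put 648 GB in tape 4; 152 GB remain.
Put 566 GB in tape 5; 234 GB remain.
Put 484 GB in tape 6; 316 GB remain.
Put 776 GB in tape 7; 24 GB remain.
Put 285 GB in tape 3; 189 GB remain.
Put 330 GB in tape 8; 470 GB remain.
Put 729 GB in tape 9; 71 GB remain.
Put 543 GB in tape 10; 257 GB remain.
Put 554 GB in tape 11; 246 GB remain.
11 tapes × 800 GB = 8800 GB; used 6520 GB; unused 2280 GB.

2280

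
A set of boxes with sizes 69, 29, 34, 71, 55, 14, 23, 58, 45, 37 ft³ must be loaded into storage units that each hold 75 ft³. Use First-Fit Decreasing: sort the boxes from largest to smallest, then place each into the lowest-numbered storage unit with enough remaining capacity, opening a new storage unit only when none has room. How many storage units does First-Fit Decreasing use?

7

Sorted descending: 71, 69, 58, 55, 45, 37, 34, 29, 23, 14.
Put 71 ft³ in storage unit 1; 4 ft³ remain.
Put 69 ft³ in storage unit 2; 6 ft³ remain.
Put 58 ft³ in storage unit 3; 17 ft³ remain.
Put 55 ft³ in storage unit 4; 20 ft³ remain.
Put 45 ft³ in storage unit 5; 30 ft³ remain.
Put 37 ft³ in storage unit 6; 38 ft³ remain.
Put 34 ft³ in storage unit 6; 4 ft³ remain.
Put 29 ft³ in storage unit 5; 1 ft³ remain.
Put 23 ft³ in storage unit 7; 52 ft³ remain.
Put 14 ft³ in storage unit 3; 3 ft³ remain.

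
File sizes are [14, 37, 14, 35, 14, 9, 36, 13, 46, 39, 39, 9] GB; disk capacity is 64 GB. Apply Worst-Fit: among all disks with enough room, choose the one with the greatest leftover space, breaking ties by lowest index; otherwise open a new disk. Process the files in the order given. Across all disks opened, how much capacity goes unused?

14 GB → disk 1 (remaining 50 GB)
37 GB → disk 1 (remaining 13 GB)
14 GB → disk 2 (remaining 50 GB)
35 GB → disk 2 (remaining 15 GB)
14 GB → disk 2 (remaining 1 GB)
9 GB → disk 1 (remaining 4 GB)
36 GB → disk 3 (remaining 28 GB)
13 GB → disk 3 (remaining 15 GB)
46 GB → disk 4 (remaining 18 GB)
39 GB → disk 5 (remaining 25 GB)
39 GB → disk 6 (remaining 25 GB)
9 GB → disk 5 (remaining 16 GB)
6 disks × 64 GB = 384 GB; used 305 GB; unused 79 GB.

79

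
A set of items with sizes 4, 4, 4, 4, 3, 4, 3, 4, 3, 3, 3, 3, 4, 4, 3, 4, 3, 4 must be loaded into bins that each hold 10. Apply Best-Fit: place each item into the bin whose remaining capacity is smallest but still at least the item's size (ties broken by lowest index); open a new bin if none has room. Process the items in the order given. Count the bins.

Put 4 in bin 1; 6 remain.
Put 4 in bin 1; 2 remain.
Put 4 in bin 2; 6 remain.
Put 4 in bin 2; 2 remain.
Put 3 in bin 3; 7 remain.
Put 4 in bin 3; 3 remain.
Put 3 in bin 3; 0 remain.
Put 4 in bin 4; 6 remain.
Put 3 in bin 4; 3 remain.
Put 3 in bin 4; 0 remain.
Put 3 in bin 5; 7 remain.
Put 3 in bin 5; 4 remain.
Put 4 in bin 5; 0 remain.
Put 4 in bin 6; 6 remain.
Put 3 in bin 6; 3 remain.
Put 4 in bin 7; 6 remain.
Put 3 in bin 6; 0 remain.
Put 4 in bin 7; 2 remain.

7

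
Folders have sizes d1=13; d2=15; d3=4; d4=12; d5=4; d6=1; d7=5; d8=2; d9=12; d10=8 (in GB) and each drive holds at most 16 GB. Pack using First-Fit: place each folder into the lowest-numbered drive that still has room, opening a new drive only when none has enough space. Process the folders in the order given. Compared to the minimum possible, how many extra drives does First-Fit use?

1

First-Fit: [13,1,2] [15] [4,12] [4,5] [12] [8] → 6 drives.
Total size 76 GB; any packing needs at least ⌈76/16⌉ = 5 drives.
An optimal packing achieves that bound: [15,1] [13,2] [12,4] [12,4] [8,5] → 5 drives.
Excess: 6 − 5 = 1.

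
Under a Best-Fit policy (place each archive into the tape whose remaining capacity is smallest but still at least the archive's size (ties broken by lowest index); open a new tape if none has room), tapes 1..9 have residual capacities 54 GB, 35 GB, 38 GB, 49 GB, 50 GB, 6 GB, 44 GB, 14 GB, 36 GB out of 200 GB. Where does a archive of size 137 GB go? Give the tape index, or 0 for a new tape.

0

No tape has ≥ 137 GB free, so a new tape is opened.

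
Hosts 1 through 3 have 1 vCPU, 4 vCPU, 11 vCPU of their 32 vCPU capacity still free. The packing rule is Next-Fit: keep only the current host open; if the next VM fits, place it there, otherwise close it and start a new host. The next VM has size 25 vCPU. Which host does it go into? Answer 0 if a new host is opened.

Next-Fit only looks at host 3, which has 11 vCPU free.
25 vCPU does not fit, so a new host is opened.

0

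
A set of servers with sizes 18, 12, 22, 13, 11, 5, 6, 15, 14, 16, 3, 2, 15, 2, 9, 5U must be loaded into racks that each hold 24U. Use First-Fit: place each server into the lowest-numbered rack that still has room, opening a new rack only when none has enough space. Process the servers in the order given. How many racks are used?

8 racks

rack 1: place 18U, 6U left
rack 2: place 12U, 12U left
rack 3: place 22U, 2U left
rack 4: place 13U, 11U left
rack 2: place 11U, 1U left
rack 1: place 5U, 1U left
rack 4: place 6U, 5U left
rack 5: place 15U, 9U left
rack 6: place 14U, 10U left
rack 7: place 16U, 8U left
rack 4: place 3U, 2U left
rack 3: place 2U, 0U left
rack 8: place 15U, 9U left
rack 4: place 2U, 0U left
rack 5: place 9U, 0U left
rack 6: place 5U, 5U left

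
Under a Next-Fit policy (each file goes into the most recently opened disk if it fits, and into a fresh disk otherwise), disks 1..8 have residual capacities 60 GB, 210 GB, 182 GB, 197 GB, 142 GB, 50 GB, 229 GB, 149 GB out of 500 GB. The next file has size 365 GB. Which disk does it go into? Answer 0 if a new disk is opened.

Next-Fit only looks at disk 8, which has 149 GB free.
365 GB does not fit, so a new disk is opened.

0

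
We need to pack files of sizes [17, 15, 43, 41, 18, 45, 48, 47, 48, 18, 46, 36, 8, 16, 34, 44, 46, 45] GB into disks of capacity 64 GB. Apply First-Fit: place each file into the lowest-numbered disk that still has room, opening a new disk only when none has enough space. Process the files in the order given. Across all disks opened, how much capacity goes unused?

217

17 GB → disk 1 (remaining 47 GB)
15 GB → disk 1 (remaining 32 GB)
43 GB → disk 2 (remaining 21 GB)
41 GB → disk 3 (remaining 23 GB)
18 GB → disk 1 (remaining 14 GB)
45 GB → disk 4 (remaining 19 GB)
48 GB → disk 5 (remaining 16 GB)
47 GB → disk 6 (remaining 17 GB)
48 GB → disk 7 (remaining 16 GB)
18 GB → disk 2 (remaining 3 GB)
46 GB → disk 8 (remaining 18 GB)
36 GB → disk 9 (remaining 28 GB)
8 GB → disk 1 (remaining 6 GB)
16 GB → disk 3 (remaining 7 GB)
34 GB → disk 10 (remaining 30 GB)
44 GB → disk 11 (remaining 20 GB)
46 GB → disk 12 (remaining 18 GB)
45 GB → disk 13 (remaining 19 GB)
13 disks × 64 GB = 832 GB; used 615 GB; unused 217 GB.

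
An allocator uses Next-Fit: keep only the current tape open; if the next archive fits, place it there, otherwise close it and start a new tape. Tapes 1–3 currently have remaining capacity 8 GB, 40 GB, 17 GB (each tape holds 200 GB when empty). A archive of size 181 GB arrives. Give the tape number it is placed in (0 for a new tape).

0

Next-Fit only looks at tape 3, which has 17 GB free.
181 GB does not fit, so a new tape is opened.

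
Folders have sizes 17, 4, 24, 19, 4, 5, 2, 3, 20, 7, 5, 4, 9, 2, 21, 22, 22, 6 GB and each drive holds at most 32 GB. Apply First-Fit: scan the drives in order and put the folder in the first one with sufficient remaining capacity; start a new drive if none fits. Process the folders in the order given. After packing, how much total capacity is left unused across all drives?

drive 1: place 17 GB, 15 GB left
drive 1: place 4 GB, 11 GB left
drive 2: place 24 GB, 8 GB left
drive 3: place 19 GB, 13 GB left
drive 1: place 4 GB, 7 GB left
drive 1: place 5 GB, 2 GB left
drive 1: place 2 GB, 0 GB left
drive 2: place 3 GB, 5 GB left
drive 4: place 20 GB, 12 GB left
drive 3: place 7 GB, 6 GB left
drive 2: place 5 GB, 0 GB left
drive 3: place 4 GB, 2 GB left
drive 4: place 9 GB, 3 GB left
drive 3: place 2 GB, 0 GB left
drive 5: place 21 GB, 11 GB left
drive 6: place 22 GB, 10 GB left
drive 7: place 22 GB, 10 GB left
drive 5: place 6 GB, 5 GB left
7 drives × 32 GB = 224 GB; used 196 GB; unused 28 GB.

28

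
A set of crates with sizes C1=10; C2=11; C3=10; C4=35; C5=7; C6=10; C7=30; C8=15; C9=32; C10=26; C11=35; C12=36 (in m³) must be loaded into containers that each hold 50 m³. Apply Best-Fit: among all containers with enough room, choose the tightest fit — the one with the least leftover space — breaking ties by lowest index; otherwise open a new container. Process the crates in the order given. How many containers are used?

7

C1 (10 m³) → container 1 (remaining 40 m³)
C2 (11 m³) → container 1 (remaining 29 m³)
C3 (10 m³) → container 1 (remaining 19 m³)
C4 (35 m³) → container 2 (remaining 15 m³)
C5 (7 m³) → container 2 (remaining 8 m³)
C6 (10 m³) → container 1 (remaining 9 m³)
C7 (30 m³) → container 3 (remaining 20 m³)
C8 (15 m³) → container 3 (remaining 5 m³)
C9 (32 m³) → container 4 (remaining 18 m³)
C10 (26 m³) → container 5 (remaining 24 m³)
C11 (35 m³) → container 6 (remaining 15 m³)
C12 (36 m³) → container 7 (remaining 14 m³)
Final containers: [10,11,10,10] [35,7] [30,15] [32] [26] [35] [36].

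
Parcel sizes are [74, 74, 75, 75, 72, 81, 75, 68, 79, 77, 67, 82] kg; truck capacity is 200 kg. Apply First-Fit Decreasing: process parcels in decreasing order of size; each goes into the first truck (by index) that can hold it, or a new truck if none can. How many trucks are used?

Sorted descending: 82, 81, 79, 77, 75, 75, 75, 74, 74, 72, 68, 67.
82 kg → truck 1 (remaining 118 kg)
81 kg → truck 1 (remaining 37 kg)
79 kg → truck 2 (remaining 121 kg)
77 kg → truck 2 (remaining 44 kg)
75 kg → truck 3 (remaining 125 kg)
75 kg → truck 3 (remaining 50 kg)
75 kg → truck 4 (remaining 125 kg)
74 kg → truck 4 (remaining 51 kg)
74 kg → truck 5 (remaining 126 kg)
72 kg → truck 5 (remaining 54 kg)
68 kg → truck 6 (remaining 132 kg)
67 kg → truck 6 (remaining 65 kg)
Final trucks: [82,81] [79,77] [75,75] [75,74] [74,72] [68,67].

6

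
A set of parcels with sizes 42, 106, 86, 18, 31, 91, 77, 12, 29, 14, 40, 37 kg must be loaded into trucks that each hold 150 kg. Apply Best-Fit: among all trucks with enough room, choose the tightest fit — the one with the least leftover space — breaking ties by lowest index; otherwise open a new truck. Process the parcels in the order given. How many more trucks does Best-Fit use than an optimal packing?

1

Best-Fit: [42,106] [86,18,31,12] [91,29,14] [77,40] [37] → 5 trucks.
Total size 583 kg; any packing needs at least ⌈583/150⌉ = 4 trucks.
An optimal packing achieves that bound: [106,42] [91,40,18] [86,37,14,12] [77,31,29] → 4 trucks.
Excess: 5 − 4 = 1.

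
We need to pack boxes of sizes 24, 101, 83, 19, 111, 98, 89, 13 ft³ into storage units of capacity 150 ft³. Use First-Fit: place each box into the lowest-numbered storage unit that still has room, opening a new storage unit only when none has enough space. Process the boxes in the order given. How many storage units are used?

5

Put 24 ft³ in storage unit 1; 126 ft³ remain.
Put 101 ft³ in storage unit 1; 25 ft³ remain.
Put 83 ft³ in storage unit 2; 67 ft³ remain.
Put 19 ft³ in storage unit 1; 6 ft³ remain.
Put 111 ft³ in storage unit 3; 39 ft³ remain.
Put 98 ft³ in storage unit 4; 52 ft³ remain.
Put 89 ft³ in storage unit 5; 61 ft³ remain.
Put 13 ft³ in storage unit 2; 54 ft³ remain.
Final storage units: [24,101,19] [83,13] [111] [98] [89].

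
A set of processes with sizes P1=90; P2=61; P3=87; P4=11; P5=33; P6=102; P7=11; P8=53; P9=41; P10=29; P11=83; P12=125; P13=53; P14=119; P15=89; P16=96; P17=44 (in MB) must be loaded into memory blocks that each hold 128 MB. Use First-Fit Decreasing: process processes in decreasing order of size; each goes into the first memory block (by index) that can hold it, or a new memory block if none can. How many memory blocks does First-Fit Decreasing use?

10

Sorted descending: 125, 119, 102, 96, 90, 89, 87, 83, 61, 53, 53, 44, 41, 33, 29, 11, 11.
125 MB → memory block 1 (remaining 3 MB)
119 MB → memory block 2 (remaining 9 MB)
102 MB → memory block 3 (remaining 26 MB)
96 MB → memory block 4 (remaining 32 MB)
90 MB → memory block 5 (remaining 38 MB)
89 MB → memory block 6 (remaining 39 MB)
87 MB → memory block 7 (remaining 41 MB)
83 MB → memory block 8 (remaining 45 MB)
61 MB → memory block 9 (remaining 67 MB)
53 MB → memory block 9 (remaining 14 MB)
53 MB → memory block 10 (remaining 75 MB)
44 MB → memory block 8 (remaining 1 MB)
41 MB → memory block 7 (remaining 0 MB)
33 MB → memory block 5 (remaining 5 MB)
29 MB → memory block 4 (remaining 3 MB)
11 MB → memory block 3 (remaining 15 MB)
11 MB → memory block 3 (remaining 4 MB)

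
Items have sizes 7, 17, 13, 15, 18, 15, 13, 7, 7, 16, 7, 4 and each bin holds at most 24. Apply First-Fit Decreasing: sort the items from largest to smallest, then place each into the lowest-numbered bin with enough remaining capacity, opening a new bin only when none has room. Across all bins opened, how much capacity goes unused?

Sorted descending: 18, 17, 16, 15, 15, 13, 13, 7, 7, 7, 7, 4.
18 → bin 1 (remaining 6)
17 → bin 2 (remaining 7)
16 → bin 3 (remaining 8)
15 → bin 4 (remaining 9)
15 → bin 5 (remaining 9)
13 → bin 6 (remaining 11)
13 → bin 7 (remaining 11)
7 → bin 2 (remaining 0)
7 → bin 3 (remaining 1)
7 → bin 4 (remaining 2)
7 → bin 5 (remaining 2)
4 → bin 1 (remaining 2)
7 bins × 24 = 168; used 139; unused 29.

29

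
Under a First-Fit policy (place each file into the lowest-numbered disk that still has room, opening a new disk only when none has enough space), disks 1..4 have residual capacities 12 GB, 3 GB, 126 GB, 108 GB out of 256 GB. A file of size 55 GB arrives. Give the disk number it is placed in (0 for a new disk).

Disks with room: disk 3 (126 GB), disk 4 (108 GB).
The first with room is disk 3.

3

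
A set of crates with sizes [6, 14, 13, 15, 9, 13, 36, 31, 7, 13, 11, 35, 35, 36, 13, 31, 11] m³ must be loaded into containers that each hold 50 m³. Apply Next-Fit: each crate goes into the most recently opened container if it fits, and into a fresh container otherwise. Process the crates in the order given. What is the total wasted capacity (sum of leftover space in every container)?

121

Put 6 m³ in container 1; 44 m³ remain.
Put 14 m³ in container 1; 30 m³ remain.
Put 13 m³ in container 1; 17 m³ remain.
Put 15 m³ in container 1; 2 m³ remain.
Put 9 m³ in container 2; 41 m³ remain.
Put 13 m³ in container 2; 28 m³ remain.
Put 36 m³ in container 3; 14 m³ remain.
Put 31 m³ in container 4; 19 m³ remain.
Put 7 m³ in container 4; 12 m³ remain.
Put 13 m³ in container 5; 37 m³ remain.
Put 11 m³ in container 5; 26 m³ remain.
Put 35 m³ in container 6; 15 m³ remain.
Put 35 m³ in container 7; 15 m³ remain.
Put 36 m³ in container 8; 14 m³ remain.
Put 13 m³ in container 8; 1 m³ remain.
Put 31 m³ in container 9; 19 m³ remain.
Put 11 m³ in container 9; 8 m³ remain.
9 containers × 50 m³ = 450 m³; used 329 m³; unused 121 m³.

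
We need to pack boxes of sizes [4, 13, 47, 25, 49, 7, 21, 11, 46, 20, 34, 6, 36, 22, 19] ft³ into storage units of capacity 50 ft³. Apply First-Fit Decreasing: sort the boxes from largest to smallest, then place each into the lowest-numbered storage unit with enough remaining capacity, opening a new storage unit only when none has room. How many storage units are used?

8

Sorted descending: 49, 47, 46, 36, 34, 25, 22, 21, 20, 19, 13, 11, 7, 6, 4.
Put 49 ft³ in storage unit 1; 1 ft³ remain.
Put 47 ft³ in storage unit 2; 3 ft³ remain.
Put 46 ft³ in storage unit 3; 4 ft³ remain.
Put 36 ft³ in storage unit 4; 14 ft³ remain.
Put 34 ft³ in storage unit 5; 16 ft³ remain.
Put 25 ft³ in storage unit 6; 25 ft³ remain.
Put 22 ft³ in storage unit 6; 3 ft³ remain.
Put 21 ft³ in storage unit 7; 29 ft³ remain.
Put 20 ft³ in storage unit 7; 9 ft³ remain.
Put 19 ft³ in storage unit 8; 31 ft³ remain.
Put 13 ft³ in storage unit 4; 1 ft³ remain.
Put 11 ft³ in storage unit 5; 5 ft³ remain.
Put 7 ft³ in storage unit 7; 2 ft³ remain.
Put 6 ft³ in storage unit 8; 25 ft³ remain.
Put 4 ft³ in storage unit 3; 0 ft³ remain.
Final storage units: [49] [47] [46,4] [36,13] [34,11] [25,22] [21,20,7] [19,6].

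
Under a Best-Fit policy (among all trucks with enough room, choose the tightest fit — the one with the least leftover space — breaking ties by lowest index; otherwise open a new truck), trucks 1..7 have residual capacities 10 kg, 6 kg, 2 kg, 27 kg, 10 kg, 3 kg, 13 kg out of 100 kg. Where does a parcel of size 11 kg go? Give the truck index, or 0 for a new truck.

Trucks with room: truck 4 (27 kg), truck 7 (13 kg).
Tightest fit is truck 7 with 13 kg free.

7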